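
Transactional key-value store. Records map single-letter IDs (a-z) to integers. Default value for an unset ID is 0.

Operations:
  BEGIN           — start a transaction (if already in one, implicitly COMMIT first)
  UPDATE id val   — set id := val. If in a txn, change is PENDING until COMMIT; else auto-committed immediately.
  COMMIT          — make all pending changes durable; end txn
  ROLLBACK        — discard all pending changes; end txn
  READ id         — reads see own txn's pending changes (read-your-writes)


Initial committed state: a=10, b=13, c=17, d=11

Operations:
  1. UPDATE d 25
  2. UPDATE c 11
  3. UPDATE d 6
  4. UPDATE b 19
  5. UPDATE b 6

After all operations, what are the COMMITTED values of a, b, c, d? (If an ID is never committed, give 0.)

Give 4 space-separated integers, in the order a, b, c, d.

Initial committed: {a=10, b=13, c=17, d=11}
Op 1: UPDATE d=25 (auto-commit; committed d=25)
Op 2: UPDATE c=11 (auto-commit; committed c=11)
Op 3: UPDATE d=6 (auto-commit; committed d=6)
Op 4: UPDATE b=19 (auto-commit; committed b=19)
Op 5: UPDATE b=6 (auto-commit; committed b=6)
Final committed: {a=10, b=6, c=11, d=6}

Answer: 10 6 11 6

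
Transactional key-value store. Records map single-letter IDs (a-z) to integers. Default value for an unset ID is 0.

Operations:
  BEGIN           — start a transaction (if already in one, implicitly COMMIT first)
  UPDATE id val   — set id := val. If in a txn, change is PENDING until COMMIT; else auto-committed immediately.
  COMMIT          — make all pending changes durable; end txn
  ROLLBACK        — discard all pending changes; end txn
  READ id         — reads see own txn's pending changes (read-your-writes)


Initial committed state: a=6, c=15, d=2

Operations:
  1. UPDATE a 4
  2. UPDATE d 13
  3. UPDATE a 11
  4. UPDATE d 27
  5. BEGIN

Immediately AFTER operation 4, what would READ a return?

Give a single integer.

Answer: 11

Derivation:
Initial committed: {a=6, c=15, d=2}
Op 1: UPDATE a=4 (auto-commit; committed a=4)
Op 2: UPDATE d=13 (auto-commit; committed d=13)
Op 3: UPDATE a=11 (auto-commit; committed a=11)
Op 4: UPDATE d=27 (auto-commit; committed d=27)
After op 4: visible(a) = 11 (pending={}, committed={a=11, c=15, d=27})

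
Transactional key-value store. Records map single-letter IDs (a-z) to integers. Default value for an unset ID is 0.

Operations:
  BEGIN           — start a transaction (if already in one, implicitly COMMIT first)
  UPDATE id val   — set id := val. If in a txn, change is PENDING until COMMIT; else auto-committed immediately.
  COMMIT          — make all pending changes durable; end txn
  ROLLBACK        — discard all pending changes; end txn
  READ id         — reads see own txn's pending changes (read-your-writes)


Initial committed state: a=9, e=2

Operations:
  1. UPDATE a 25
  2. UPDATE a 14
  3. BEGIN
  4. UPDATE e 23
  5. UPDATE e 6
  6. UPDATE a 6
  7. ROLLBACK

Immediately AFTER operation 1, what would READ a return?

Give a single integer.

Answer: 25

Derivation:
Initial committed: {a=9, e=2}
Op 1: UPDATE a=25 (auto-commit; committed a=25)
After op 1: visible(a) = 25 (pending={}, committed={a=25, e=2})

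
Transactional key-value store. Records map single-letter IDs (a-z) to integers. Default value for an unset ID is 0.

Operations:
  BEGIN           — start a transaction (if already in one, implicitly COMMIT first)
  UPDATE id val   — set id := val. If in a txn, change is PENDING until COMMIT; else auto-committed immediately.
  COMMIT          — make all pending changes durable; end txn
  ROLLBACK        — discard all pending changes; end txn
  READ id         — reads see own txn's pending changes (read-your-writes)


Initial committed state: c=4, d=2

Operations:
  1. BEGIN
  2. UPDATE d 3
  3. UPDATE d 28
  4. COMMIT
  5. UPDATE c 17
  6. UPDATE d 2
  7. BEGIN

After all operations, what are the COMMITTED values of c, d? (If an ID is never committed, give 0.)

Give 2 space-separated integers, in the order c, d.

Initial committed: {c=4, d=2}
Op 1: BEGIN: in_txn=True, pending={}
Op 2: UPDATE d=3 (pending; pending now {d=3})
Op 3: UPDATE d=28 (pending; pending now {d=28})
Op 4: COMMIT: merged ['d'] into committed; committed now {c=4, d=28}
Op 5: UPDATE c=17 (auto-commit; committed c=17)
Op 6: UPDATE d=2 (auto-commit; committed d=2)
Op 7: BEGIN: in_txn=True, pending={}
Final committed: {c=17, d=2}

Answer: 17 2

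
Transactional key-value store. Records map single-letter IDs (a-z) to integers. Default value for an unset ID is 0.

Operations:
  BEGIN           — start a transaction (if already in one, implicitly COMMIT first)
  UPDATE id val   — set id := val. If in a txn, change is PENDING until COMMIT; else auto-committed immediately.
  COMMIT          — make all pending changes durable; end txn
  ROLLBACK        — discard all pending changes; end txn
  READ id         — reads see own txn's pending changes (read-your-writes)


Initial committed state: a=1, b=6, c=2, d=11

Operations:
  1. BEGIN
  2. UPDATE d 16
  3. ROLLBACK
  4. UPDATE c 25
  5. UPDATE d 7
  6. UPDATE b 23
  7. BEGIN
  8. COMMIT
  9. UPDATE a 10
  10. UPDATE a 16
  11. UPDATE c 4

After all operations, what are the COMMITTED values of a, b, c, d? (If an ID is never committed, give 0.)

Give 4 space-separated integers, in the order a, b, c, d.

Answer: 16 23 4 7

Derivation:
Initial committed: {a=1, b=6, c=2, d=11}
Op 1: BEGIN: in_txn=True, pending={}
Op 2: UPDATE d=16 (pending; pending now {d=16})
Op 3: ROLLBACK: discarded pending ['d']; in_txn=False
Op 4: UPDATE c=25 (auto-commit; committed c=25)
Op 5: UPDATE d=7 (auto-commit; committed d=7)
Op 6: UPDATE b=23 (auto-commit; committed b=23)
Op 7: BEGIN: in_txn=True, pending={}
Op 8: COMMIT: merged [] into committed; committed now {a=1, b=23, c=25, d=7}
Op 9: UPDATE a=10 (auto-commit; committed a=10)
Op 10: UPDATE a=16 (auto-commit; committed a=16)
Op 11: UPDATE c=4 (auto-commit; committed c=4)
Final committed: {a=16, b=23, c=4, d=7}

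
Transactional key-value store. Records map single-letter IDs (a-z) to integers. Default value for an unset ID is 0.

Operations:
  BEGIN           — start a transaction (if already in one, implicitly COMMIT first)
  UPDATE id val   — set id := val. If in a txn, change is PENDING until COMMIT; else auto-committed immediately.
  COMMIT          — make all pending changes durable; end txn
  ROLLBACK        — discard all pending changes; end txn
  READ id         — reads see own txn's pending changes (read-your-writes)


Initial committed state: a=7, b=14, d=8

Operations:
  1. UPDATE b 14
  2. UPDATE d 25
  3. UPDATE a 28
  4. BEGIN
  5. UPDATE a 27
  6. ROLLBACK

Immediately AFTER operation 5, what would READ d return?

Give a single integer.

Answer: 25

Derivation:
Initial committed: {a=7, b=14, d=8}
Op 1: UPDATE b=14 (auto-commit; committed b=14)
Op 2: UPDATE d=25 (auto-commit; committed d=25)
Op 3: UPDATE a=28 (auto-commit; committed a=28)
Op 4: BEGIN: in_txn=True, pending={}
Op 5: UPDATE a=27 (pending; pending now {a=27})
After op 5: visible(d) = 25 (pending={a=27}, committed={a=28, b=14, d=25})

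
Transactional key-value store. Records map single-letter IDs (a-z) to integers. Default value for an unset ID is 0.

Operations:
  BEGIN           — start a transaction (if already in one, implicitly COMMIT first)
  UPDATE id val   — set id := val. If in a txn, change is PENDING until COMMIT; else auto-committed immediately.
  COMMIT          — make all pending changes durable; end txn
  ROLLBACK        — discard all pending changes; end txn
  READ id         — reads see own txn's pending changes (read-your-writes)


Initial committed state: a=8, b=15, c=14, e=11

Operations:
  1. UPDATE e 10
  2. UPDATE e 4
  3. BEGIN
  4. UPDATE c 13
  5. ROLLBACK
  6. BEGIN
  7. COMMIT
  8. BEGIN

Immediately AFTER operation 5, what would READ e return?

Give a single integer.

Initial committed: {a=8, b=15, c=14, e=11}
Op 1: UPDATE e=10 (auto-commit; committed e=10)
Op 2: UPDATE e=4 (auto-commit; committed e=4)
Op 3: BEGIN: in_txn=True, pending={}
Op 4: UPDATE c=13 (pending; pending now {c=13})
Op 5: ROLLBACK: discarded pending ['c']; in_txn=False
After op 5: visible(e) = 4 (pending={}, committed={a=8, b=15, c=14, e=4})

Answer: 4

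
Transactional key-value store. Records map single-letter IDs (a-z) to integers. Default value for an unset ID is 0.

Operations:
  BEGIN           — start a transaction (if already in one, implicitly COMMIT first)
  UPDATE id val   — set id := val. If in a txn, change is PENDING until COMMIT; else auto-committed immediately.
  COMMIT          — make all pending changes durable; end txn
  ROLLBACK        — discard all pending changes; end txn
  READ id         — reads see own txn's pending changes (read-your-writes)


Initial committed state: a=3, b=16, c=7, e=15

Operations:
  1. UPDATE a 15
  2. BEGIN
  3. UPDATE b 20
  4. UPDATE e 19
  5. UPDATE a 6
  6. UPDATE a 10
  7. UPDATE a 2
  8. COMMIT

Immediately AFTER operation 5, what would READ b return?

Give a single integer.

Answer: 20

Derivation:
Initial committed: {a=3, b=16, c=7, e=15}
Op 1: UPDATE a=15 (auto-commit; committed a=15)
Op 2: BEGIN: in_txn=True, pending={}
Op 3: UPDATE b=20 (pending; pending now {b=20})
Op 4: UPDATE e=19 (pending; pending now {b=20, e=19})
Op 5: UPDATE a=6 (pending; pending now {a=6, b=20, e=19})
After op 5: visible(b) = 20 (pending={a=6, b=20, e=19}, committed={a=15, b=16, c=7, e=15})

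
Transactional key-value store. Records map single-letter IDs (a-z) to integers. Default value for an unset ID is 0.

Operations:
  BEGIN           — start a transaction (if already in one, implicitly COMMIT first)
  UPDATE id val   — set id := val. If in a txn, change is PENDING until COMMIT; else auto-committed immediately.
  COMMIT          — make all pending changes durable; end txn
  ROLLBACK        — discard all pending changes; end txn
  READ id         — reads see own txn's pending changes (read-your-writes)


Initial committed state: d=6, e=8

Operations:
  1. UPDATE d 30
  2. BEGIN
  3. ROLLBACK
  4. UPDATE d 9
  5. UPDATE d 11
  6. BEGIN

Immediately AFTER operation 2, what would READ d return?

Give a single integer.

Initial committed: {d=6, e=8}
Op 1: UPDATE d=30 (auto-commit; committed d=30)
Op 2: BEGIN: in_txn=True, pending={}
After op 2: visible(d) = 30 (pending={}, committed={d=30, e=8})

Answer: 30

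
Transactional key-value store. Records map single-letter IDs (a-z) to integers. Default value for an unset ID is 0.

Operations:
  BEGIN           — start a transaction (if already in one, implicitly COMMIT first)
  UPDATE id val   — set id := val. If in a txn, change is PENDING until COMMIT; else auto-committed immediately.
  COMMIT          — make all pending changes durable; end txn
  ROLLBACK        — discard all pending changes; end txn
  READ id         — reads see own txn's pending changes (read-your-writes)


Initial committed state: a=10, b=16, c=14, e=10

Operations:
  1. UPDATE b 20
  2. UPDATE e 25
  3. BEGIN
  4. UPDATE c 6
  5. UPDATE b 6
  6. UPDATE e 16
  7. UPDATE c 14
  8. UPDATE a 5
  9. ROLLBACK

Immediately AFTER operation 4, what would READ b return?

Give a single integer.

Initial committed: {a=10, b=16, c=14, e=10}
Op 1: UPDATE b=20 (auto-commit; committed b=20)
Op 2: UPDATE e=25 (auto-commit; committed e=25)
Op 3: BEGIN: in_txn=True, pending={}
Op 4: UPDATE c=6 (pending; pending now {c=6})
After op 4: visible(b) = 20 (pending={c=6}, committed={a=10, b=20, c=14, e=25})

Answer: 20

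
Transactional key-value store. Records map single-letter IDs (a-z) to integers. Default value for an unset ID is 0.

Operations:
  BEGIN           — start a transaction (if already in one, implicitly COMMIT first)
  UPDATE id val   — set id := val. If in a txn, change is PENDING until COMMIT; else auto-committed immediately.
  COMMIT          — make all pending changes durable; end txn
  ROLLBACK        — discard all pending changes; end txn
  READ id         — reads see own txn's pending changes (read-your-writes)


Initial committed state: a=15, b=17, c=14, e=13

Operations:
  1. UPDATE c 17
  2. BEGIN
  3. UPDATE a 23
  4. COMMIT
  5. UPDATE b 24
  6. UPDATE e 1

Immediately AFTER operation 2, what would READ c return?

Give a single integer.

Answer: 17

Derivation:
Initial committed: {a=15, b=17, c=14, e=13}
Op 1: UPDATE c=17 (auto-commit; committed c=17)
Op 2: BEGIN: in_txn=True, pending={}
After op 2: visible(c) = 17 (pending={}, committed={a=15, b=17, c=17, e=13})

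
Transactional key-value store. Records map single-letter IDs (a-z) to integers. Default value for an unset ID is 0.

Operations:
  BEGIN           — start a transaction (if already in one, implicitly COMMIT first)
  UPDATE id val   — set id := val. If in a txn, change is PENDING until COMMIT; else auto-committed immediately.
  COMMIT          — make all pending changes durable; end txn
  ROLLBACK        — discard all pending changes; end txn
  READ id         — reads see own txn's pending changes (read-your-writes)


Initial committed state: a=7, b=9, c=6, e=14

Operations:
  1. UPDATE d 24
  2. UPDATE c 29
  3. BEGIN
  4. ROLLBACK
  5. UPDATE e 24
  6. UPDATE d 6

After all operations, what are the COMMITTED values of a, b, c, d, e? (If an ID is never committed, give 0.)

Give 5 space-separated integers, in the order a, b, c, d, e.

Answer: 7 9 29 6 24

Derivation:
Initial committed: {a=7, b=9, c=6, e=14}
Op 1: UPDATE d=24 (auto-commit; committed d=24)
Op 2: UPDATE c=29 (auto-commit; committed c=29)
Op 3: BEGIN: in_txn=True, pending={}
Op 4: ROLLBACK: discarded pending []; in_txn=False
Op 5: UPDATE e=24 (auto-commit; committed e=24)
Op 6: UPDATE d=6 (auto-commit; committed d=6)
Final committed: {a=7, b=9, c=29, d=6, e=24}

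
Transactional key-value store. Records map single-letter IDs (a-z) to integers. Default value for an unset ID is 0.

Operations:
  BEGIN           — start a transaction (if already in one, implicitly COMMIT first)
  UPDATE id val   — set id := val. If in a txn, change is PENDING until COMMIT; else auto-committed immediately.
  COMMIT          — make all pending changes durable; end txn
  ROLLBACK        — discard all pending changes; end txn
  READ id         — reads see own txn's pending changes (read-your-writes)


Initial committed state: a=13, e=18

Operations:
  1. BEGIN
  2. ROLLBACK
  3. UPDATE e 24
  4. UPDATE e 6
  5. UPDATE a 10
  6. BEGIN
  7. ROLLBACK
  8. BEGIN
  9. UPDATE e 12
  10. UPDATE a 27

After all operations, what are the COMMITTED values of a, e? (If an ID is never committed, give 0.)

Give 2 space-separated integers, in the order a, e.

Answer: 10 6

Derivation:
Initial committed: {a=13, e=18}
Op 1: BEGIN: in_txn=True, pending={}
Op 2: ROLLBACK: discarded pending []; in_txn=False
Op 3: UPDATE e=24 (auto-commit; committed e=24)
Op 4: UPDATE e=6 (auto-commit; committed e=6)
Op 5: UPDATE a=10 (auto-commit; committed a=10)
Op 6: BEGIN: in_txn=True, pending={}
Op 7: ROLLBACK: discarded pending []; in_txn=False
Op 8: BEGIN: in_txn=True, pending={}
Op 9: UPDATE e=12 (pending; pending now {e=12})
Op 10: UPDATE a=27 (pending; pending now {a=27, e=12})
Final committed: {a=10, e=6}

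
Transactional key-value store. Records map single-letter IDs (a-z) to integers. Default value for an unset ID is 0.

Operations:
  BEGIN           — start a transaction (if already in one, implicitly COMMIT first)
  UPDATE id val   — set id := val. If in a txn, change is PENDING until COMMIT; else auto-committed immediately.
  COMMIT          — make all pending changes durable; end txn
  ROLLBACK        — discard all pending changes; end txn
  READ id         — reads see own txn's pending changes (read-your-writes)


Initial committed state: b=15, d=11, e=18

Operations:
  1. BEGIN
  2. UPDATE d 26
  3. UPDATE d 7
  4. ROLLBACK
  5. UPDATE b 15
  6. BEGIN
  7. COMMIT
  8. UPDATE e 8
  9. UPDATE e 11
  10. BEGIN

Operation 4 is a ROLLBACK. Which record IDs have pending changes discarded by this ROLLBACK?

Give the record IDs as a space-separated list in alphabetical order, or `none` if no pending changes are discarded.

Answer: d

Derivation:
Initial committed: {b=15, d=11, e=18}
Op 1: BEGIN: in_txn=True, pending={}
Op 2: UPDATE d=26 (pending; pending now {d=26})
Op 3: UPDATE d=7 (pending; pending now {d=7})
Op 4: ROLLBACK: discarded pending ['d']; in_txn=False
Op 5: UPDATE b=15 (auto-commit; committed b=15)
Op 6: BEGIN: in_txn=True, pending={}
Op 7: COMMIT: merged [] into committed; committed now {b=15, d=11, e=18}
Op 8: UPDATE e=8 (auto-commit; committed e=8)
Op 9: UPDATE e=11 (auto-commit; committed e=11)
Op 10: BEGIN: in_txn=True, pending={}
ROLLBACK at op 4 discards: ['d']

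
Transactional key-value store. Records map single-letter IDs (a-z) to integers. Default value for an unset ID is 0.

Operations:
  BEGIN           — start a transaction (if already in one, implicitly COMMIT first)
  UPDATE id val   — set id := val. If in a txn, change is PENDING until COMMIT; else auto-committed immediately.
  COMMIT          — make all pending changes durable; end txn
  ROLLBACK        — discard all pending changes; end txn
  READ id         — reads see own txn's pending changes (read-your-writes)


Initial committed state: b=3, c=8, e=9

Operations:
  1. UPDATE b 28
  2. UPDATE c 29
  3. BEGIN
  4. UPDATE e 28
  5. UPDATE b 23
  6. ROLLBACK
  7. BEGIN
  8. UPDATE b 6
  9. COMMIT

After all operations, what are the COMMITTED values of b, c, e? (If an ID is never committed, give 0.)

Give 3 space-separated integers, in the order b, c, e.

Initial committed: {b=3, c=8, e=9}
Op 1: UPDATE b=28 (auto-commit; committed b=28)
Op 2: UPDATE c=29 (auto-commit; committed c=29)
Op 3: BEGIN: in_txn=True, pending={}
Op 4: UPDATE e=28 (pending; pending now {e=28})
Op 5: UPDATE b=23 (pending; pending now {b=23, e=28})
Op 6: ROLLBACK: discarded pending ['b', 'e']; in_txn=False
Op 7: BEGIN: in_txn=True, pending={}
Op 8: UPDATE b=6 (pending; pending now {b=6})
Op 9: COMMIT: merged ['b'] into committed; committed now {b=6, c=29, e=9}
Final committed: {b=6, c=29, e=9}

Answer: 6 29 9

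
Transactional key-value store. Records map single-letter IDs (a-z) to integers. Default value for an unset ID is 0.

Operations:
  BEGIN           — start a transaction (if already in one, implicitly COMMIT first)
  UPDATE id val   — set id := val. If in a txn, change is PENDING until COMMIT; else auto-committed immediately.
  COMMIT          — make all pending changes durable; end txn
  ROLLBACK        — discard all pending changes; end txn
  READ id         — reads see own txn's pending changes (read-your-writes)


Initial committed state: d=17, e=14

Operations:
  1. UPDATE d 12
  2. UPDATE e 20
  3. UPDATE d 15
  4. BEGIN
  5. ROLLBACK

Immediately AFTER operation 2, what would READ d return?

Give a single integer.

Answer: 12

Derivation:
Initial committed: {d=17, e=14}
Op 1: UPDATE d=12 (auto-commit; committed d=12)
Op 2: UPDATE e=20 (auto-commit; committed e=20)
After op 2: visible(d) = 12 (pending={}, committed={d=12, e=20})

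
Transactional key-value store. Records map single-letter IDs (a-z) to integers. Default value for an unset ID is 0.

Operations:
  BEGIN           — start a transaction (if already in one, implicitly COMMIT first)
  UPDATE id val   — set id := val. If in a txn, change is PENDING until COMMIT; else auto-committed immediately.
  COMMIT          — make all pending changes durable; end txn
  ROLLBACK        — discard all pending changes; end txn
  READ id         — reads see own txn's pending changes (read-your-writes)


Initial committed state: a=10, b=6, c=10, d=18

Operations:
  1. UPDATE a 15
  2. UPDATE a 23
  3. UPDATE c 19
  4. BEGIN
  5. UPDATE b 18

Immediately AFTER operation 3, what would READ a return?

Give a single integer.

Initial committed: {a=10, b=6, c=10, d=18}
Op 1: UPDATE a=15 (auto-commit; committed a=15)
Op 2: UPDATE a=23 (auto-commit; committed a=23)
Op 3: UPDATE c=19 (auto-commit; committed c=19)
After op 3: visible(a) = 23 (pending={}, committed={a=23, b=6, c=19, d=18})

Answer: 23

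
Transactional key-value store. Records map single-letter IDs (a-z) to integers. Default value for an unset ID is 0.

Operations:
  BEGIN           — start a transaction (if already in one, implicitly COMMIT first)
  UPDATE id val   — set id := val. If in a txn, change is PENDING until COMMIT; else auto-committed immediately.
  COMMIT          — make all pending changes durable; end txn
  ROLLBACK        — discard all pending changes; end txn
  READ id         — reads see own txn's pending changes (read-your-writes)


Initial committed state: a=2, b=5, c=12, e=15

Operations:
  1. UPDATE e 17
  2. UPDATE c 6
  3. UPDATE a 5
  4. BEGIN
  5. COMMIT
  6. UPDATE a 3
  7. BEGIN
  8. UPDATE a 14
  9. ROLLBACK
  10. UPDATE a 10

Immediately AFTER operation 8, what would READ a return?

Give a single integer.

Initial committed: {a=2, b=5, c=12, e=15}
Op 1: UPDATE e=17 (auto-commit; committed e=17)
Op 2: UPDATE c=6 (auto-commit; committed c=6)
Op 3: UPDATE a=5 (auto-commit; committed a=5)
Op 4: BEGIN: in_txn=True, pending={}
Op 5: COMMIT: merged [] into committed; committed now {a=5, b=5, c=6, e=17}
Op 6: UPDATE a=3 (auto-commit; committed a=3)
Op 7: BEGIN: in_txn=True, pending={}
Op 8: UPDATE a=14 (pending; pending now {a=14})
After op 8: visible(a) = 14 (pending={a=14}, committed={a=3, b=5, c=6, e=17})

Answer: 14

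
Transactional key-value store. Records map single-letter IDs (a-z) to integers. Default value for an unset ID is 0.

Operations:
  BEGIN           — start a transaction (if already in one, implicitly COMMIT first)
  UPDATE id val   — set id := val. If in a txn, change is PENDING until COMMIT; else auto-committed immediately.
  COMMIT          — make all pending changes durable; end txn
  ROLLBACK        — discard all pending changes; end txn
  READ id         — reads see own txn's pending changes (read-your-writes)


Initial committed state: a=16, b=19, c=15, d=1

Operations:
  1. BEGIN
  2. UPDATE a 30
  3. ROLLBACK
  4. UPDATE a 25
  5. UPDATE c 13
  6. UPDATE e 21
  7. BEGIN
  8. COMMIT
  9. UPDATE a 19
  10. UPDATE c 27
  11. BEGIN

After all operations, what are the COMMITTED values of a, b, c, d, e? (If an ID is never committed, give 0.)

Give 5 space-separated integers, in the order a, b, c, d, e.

Initial committed: {a=16, b=19, c=15, d=1}
Op 1: BEGIN: in_txn=True, pending={}
Op 2: UPDATE a=30 (pending; pending now {a=30})
Op 3: ROLLBACK: discarded pending ['a']; in_txn=False
Op 4: UPDATE a=25 (auto-commit; committed a=25)
Op 5: UPDATE c=13 (auto-commit; committed c=13)
Op 6: UPDATE e=21 (auto-commit; committed e=21)
Op 7: BEGIN: in_txn=True, pending={}
Op 8: COMMIT: merged [] into committed; committed now {a=25, b=19, c=13, d=1, e=21}
Op 9: UPDATE a=19 (auto-commit; committed a=19)
Op 10: UPDATE c=27 (auto-commit; committed c=27)
Op 11: BEGIN: in_txn=True, pending={}
Final committed: {a=19, b=19, c=27, d=1, e=21}

Answer: 19 19 27 1 21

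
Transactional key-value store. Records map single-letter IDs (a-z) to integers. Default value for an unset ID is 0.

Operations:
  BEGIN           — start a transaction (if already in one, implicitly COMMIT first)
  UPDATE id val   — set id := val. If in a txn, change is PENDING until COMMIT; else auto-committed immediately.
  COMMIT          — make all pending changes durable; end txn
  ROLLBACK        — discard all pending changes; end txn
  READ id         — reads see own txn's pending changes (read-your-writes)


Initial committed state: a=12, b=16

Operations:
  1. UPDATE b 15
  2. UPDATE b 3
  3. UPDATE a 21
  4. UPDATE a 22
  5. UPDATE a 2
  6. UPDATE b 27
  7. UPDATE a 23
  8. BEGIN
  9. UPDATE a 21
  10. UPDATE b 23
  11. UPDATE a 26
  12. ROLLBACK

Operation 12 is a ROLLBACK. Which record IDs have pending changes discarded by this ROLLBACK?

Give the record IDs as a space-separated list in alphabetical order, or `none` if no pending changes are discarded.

Answer: a b

Derivation:
Initial committed: {a=12, b=16}
Op 1: UPDATE b=15 (auto-commit; committed b=15)
Op 2: UPDATE b=3 (auto-commit; committed b=3)
Op 3: UPDATE a=21 (auto-commit; committed a=21)
Op 4: UPDATE a=22 (auto-commit; committed a=22)
Op 5: UPDATE a=2 (auto-commit; committed a=2)
Op 6: UPDATE b=27 (auto-commit; committed b=27)
Op 7: UPDATE a=23 (auto-commit; committed a=23)
Op 8: BEGIN: in_txn=True, pending={}
Op 9: UPDATE a=21 (pending; pending now {a=21})
Op 10: UPDATE b=23 (pending; pending now {a=21, b=23})
Op 11: UPDATE a=26 (pending; pending now {a=26, b=23})
Op 12: ROLLBACK: discarded pending ['a', 'b']; in_txn=False
ROLLBACK at op 12 discards: ['a', 'b']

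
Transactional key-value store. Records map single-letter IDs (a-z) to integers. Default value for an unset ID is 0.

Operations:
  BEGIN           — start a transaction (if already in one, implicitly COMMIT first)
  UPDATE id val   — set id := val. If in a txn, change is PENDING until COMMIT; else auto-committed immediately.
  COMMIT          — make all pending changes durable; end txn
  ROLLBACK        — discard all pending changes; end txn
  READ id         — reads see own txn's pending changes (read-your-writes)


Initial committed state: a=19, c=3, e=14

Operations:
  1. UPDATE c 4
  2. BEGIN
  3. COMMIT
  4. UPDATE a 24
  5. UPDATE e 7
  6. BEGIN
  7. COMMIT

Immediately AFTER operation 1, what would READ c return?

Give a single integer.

Answer: 4

Derivation:
Initial committed: {a=19, c=3, e=14}
Op 1: UPDATE c=4 (auto-commit; committed c=4)
After op 1: visible(c) = 4 (pending={}, committed={a=19, c=4, e=14})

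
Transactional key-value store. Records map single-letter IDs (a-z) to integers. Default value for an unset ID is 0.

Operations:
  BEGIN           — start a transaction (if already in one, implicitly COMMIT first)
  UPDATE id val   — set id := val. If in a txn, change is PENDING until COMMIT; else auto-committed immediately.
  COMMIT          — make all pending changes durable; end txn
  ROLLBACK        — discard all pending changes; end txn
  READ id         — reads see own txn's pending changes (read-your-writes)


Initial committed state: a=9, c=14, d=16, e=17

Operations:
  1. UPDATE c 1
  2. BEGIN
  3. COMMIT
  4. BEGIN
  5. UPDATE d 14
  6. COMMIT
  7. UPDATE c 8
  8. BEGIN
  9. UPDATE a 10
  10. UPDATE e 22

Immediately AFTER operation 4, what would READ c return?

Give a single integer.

Initial committed: {a=9, c=14, d=16, e=17}
Op 1: UPDATE c=1 (auto-commit; committed c=1)
Op 2: BEGIN: in_txn=True, pending={}
Op 3: COMMIT: merged [] into committed; committed now {a=9, c=1, d=16, e=17}
Op 4: BEGIN: in_txn=True, pending={}
After op 4: visible(c) = 1 (pending={}, committed={a=9, c=1, d=16, e=17})

Answer: 1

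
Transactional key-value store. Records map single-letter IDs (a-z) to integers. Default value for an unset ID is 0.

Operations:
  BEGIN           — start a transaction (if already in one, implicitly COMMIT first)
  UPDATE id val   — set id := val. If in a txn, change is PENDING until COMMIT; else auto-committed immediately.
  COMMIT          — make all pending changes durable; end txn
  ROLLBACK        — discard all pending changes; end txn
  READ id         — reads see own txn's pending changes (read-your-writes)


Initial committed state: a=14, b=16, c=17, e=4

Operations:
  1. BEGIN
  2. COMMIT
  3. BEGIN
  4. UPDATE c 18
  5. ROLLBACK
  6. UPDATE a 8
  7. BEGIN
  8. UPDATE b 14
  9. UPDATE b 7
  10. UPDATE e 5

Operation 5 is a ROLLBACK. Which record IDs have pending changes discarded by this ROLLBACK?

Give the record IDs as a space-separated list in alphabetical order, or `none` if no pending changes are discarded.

Answer: c

Derivation:
Initial committed: {a=14, b=16, c=17, e=4}
Op 1: BEGIN: in_txn=True, pending={}
Op 2: COMMIT: merged [] into committed; committed now {a=14, b=16, c=17, e=4}
Op 3: BEGIN: in_txn=True, pending={}
Op 4: UPDATE c=18 (pending; pending now {c=18})
Op 5: ROLLBACK: discarded pending ['c']; in_txn=False
Op 6: UPDATE a=8 (auto-commit; committed a=8)
Op 7: BEGIN: in_txn=True, pending={}
Op 8: UPDATE b=14 (pending; pending now {b=14})
Op 9: UPDATE b=7 (pending; pending now {b=7})
Op 10: UPDATE e=5 (pending; pending now {b=7, e=5})
ROLLBACK at op 5 discards: ['c']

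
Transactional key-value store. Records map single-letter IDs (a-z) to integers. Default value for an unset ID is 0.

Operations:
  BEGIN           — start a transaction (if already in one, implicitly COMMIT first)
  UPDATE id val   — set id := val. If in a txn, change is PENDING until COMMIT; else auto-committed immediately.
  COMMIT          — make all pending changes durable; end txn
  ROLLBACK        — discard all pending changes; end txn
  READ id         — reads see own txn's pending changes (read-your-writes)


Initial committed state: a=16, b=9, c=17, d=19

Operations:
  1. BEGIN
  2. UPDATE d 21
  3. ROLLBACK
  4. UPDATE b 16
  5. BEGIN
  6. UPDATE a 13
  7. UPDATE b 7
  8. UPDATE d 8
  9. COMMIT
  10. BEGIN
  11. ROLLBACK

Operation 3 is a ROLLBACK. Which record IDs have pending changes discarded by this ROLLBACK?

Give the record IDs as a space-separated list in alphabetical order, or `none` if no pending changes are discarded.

Initial committed: {a=16, b=9, c=17, d=19}
Op 1: BEGIN: in_txn=True, pending={}
Op 2: UPDATE d=21 (pending; pending now {d=21})
Op 3: ROLLBACK: discarded pending ['d']; in_txn=False
Op 4: UPDATE b=16 (auto-commit; committed b=16)
Op 5: BEGIN: in_txn=True, pending={}
Op 6: UPDATE a=13 (pending; pending now {a=13})
Op 7: UPDATE b=7 (pending; pending now {a=13, b=7})
Op 8: UPDATE d=8 (pending; pending now {a=13, b=7, d=8})
Op 9: COMMIT: merged ['a', 'b', 'd'] into committed; committed now {a=13, b=7, c=17, d=8}
Op 10: BEGIN: in_txn=True, pending={}
Op 11: ROLLBACK: discarded pending []; in_txn=False
ROLLBACK at op 3 discards: ['d']

Answer: d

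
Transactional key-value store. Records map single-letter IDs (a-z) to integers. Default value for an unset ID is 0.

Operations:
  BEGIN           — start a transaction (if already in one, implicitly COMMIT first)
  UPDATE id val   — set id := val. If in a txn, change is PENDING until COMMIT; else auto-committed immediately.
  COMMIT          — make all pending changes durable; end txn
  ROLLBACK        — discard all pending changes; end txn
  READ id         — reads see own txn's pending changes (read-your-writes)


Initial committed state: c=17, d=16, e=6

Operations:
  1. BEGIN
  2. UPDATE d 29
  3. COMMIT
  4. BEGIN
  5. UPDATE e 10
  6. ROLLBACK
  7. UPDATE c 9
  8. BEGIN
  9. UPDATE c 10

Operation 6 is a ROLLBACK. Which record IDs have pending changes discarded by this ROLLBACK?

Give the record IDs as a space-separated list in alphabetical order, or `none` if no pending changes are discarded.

Answer: e

Derivation:
Initial committed: {c=17, d=16, e=6}
Op 1: BEGIN: in_txn=True, pending={}
Op 2: UPDATE d=29 (pending; pending now {d=29})
Op 3: COMMIT: merged ['d'] into committed; committed now {c=17, d=29, e=6}
Op 4: BEGIN: in_txn=True, pending={}
Op 5: UPDATE e=10 (pending; pending now {e=10})
Op 6: ROLLBACK: discarded pending ['e']; in_txn=False
Op 7: UPDATE c=9 (auto-commit; committed c=9)
Op 8: BEGIN: in_txn=True, pending={}
Op 9: UPDATE c=10 (pending; pending now {c=10})
ROLLBACK at op 6 discards: ['e']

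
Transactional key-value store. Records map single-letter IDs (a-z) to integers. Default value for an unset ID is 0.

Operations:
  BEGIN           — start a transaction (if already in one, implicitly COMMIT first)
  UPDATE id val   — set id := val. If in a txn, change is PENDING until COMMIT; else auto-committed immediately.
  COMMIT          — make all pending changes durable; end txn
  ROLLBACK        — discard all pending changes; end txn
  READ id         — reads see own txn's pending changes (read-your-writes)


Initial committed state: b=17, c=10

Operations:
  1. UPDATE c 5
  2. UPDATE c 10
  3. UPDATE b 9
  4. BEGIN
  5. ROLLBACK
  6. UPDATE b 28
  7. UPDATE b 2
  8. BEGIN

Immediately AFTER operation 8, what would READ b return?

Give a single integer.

Answer: 2

Derivation:
Initial committed: {b=17, c=10}
Op 1: UPDATE c=5 (auto-commit; committed c=5)
Op 2: UPDATE c=10 (auto-commit; committed c=10)
Op 3: UPDATE b=9 (auto-commit; committed b=9)
Op 4: BEGIN: in_txn=True, pending={}
Op 5: ROLLBACK: discarded pending []; in_txn=False
Op 6: UPDATE b=28 (auto-commit; committed b=28)
Op 7: UPDATE b=2 (auto-commit; committed b=2)
Op 8: BEGIN: in_txn=True, pending={}
After op 8: visible(b) = 2 (pending={}, committed={b=2, c=10})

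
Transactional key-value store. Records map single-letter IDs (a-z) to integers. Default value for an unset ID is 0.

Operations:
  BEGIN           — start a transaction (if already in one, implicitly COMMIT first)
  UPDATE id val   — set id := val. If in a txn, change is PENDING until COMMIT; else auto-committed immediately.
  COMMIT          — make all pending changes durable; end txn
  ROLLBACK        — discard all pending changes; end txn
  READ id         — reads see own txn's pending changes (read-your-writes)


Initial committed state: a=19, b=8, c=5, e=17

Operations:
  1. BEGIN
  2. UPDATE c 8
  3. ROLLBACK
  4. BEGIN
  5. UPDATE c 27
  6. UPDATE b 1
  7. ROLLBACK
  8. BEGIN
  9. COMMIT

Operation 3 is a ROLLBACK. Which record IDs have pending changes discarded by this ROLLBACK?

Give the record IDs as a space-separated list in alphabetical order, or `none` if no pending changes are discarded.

Answer: c

Derivation:
Initial committed: {a=19, b=8, c=5, e=17}
Op 1: BEGIN: in_txn=True, pending={}
Op 2: UPDATE c=8 (pending; pending now {c=8})
Op 3: ROLLBACK: discarded pending ['c']; in_txn=False
Op 4: BEGIN: in_txn=True, pending={}
Op 5: UPDATE c=27 (pending; pending now {c=27})
Op 6: UPDATE b=1 (pending; pending now {b=1, c=27})
Op 7: ROLLBACK: discarded pending ['b', 'c']; in_txn=False
Op 8: BEGIN: in_txn=True, pending={}
Op 9: COMMIT: merged [] into committed; committed now {a=19, b=8, c=5, e=17}
ROLLBACK at op 3 discards: ['c']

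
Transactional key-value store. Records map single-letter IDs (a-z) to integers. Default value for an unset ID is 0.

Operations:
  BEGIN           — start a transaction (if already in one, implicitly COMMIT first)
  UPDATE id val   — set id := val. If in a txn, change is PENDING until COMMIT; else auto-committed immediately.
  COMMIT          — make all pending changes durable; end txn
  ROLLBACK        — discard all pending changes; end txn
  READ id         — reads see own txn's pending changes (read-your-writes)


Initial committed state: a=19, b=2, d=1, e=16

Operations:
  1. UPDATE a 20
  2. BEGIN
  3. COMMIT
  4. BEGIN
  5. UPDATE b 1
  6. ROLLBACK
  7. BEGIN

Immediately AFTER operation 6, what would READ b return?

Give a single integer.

Answer: 2

Derivation:
Initial committed: {a=19, b=2, d=1, e=16}
Op 1: UPDATE a=20 (auto-commit; committed a=20)
Op 2: BEGIN: in_txn=True, pending={}
Op 3: COMMIT: merged [] into committed; committed now {a=20, b=2, d=1, e=16}
Op 4: BEGIN: in_txn=True, pending={}
Op 5: UPDATE b=1 (pending; pending now {b=1})
Op 6: ROLLBACK: discarded pending ['b']; in_txn=False
After op 6: visible(b) = 2 (pending={}, committed={a=20, b=2, d=1, e=16})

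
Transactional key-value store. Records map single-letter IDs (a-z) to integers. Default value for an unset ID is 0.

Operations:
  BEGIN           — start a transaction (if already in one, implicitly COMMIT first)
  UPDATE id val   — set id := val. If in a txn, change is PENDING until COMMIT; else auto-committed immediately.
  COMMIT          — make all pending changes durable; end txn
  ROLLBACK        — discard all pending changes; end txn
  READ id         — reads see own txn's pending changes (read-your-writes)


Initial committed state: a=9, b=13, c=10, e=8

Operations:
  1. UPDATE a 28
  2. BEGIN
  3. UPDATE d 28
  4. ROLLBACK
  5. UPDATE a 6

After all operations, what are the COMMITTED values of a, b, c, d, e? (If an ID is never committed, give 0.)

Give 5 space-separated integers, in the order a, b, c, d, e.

Initial committed: {a=9, b=13, c=10, e=8}
Op 1: UPDATE a=28 (auto-commit; committed a=28)
Op 2: BEGIN: in_txn=True, pending={}
Op 3: UPDATE d=28 (pending; pending now {d=28})
Op 4: ROLLBACK: discarded pending ['d']; in_txn=False
Op 5: UPDATE a=6 (auto-commit; committed a=6)
Final committed: {a=6, b=13, c=10, e=8}

Answer: 6 13 10 0 8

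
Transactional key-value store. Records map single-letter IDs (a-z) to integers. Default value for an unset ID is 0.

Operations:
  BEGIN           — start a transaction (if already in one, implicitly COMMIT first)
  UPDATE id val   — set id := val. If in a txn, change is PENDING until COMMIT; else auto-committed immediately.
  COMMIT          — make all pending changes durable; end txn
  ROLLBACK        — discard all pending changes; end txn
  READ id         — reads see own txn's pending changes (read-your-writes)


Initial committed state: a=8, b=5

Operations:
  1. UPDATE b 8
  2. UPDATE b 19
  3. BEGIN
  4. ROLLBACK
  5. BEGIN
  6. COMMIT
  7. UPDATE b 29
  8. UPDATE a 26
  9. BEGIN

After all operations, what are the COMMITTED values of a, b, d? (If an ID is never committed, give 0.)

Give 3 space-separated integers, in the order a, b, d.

Answer: 26 29 0

Derivation:
Initial committed: {a=8, b=5}
Op 1: UPDATE b=8 (auto-commit; committed b=8)
Op 2: UPDATE b=19 (auto-commit; committed b=19)
Op 3: BEGIN: in_txn=True, pending={}
Op 4: ROLLBACK: discarded pending []; in_txn=False
Op 5: BEGIN: in_txn=True, pending={}
Op 6: COMMIT: merged [] into committed; committed now {a=8, b=19}
Op 7: UPDATE b=29 (auto-commit; committed b=29)
Op 8: UPDATE a=26 (auto-commit; committed a=26)
Op 9: BEGIN: in_txn=True, pending={}
Final committed: {a=26, b=29}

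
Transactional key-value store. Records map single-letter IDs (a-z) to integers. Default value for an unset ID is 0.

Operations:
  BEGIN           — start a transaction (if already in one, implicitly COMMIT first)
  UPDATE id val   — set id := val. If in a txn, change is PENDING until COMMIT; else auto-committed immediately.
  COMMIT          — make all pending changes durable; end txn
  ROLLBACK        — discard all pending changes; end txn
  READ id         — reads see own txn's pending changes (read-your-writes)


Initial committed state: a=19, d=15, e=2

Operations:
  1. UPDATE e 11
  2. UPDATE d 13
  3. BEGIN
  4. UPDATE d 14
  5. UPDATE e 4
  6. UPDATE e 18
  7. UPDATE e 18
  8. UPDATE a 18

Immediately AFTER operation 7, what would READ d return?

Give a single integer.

Answer: 14

Derivation:
Initial committed: {a=19, d=15, e=2}
Op 1: UPDATE e=11 (auto-commit; committed e=11)
Op 2: UPDATE d=13 (auto-commit; committed d=13)
Op 3: BEGIN: in_txn=True, pending={}
Op 4: UPDATE d=14 (pending; pending now {d=14})
Op 5: UPDATE e=4 (pending; pending now {d=14, e=4})
Op 6: UPDATE e=18 (pending; pending now {d=14, e=18})
Op 7: UPDATE e=18 (pending; pending now {d=14, e=18})
After op 7: visible(d) = 14 (pending={d=14, e=18}, committed={a=19, d=13, e=11})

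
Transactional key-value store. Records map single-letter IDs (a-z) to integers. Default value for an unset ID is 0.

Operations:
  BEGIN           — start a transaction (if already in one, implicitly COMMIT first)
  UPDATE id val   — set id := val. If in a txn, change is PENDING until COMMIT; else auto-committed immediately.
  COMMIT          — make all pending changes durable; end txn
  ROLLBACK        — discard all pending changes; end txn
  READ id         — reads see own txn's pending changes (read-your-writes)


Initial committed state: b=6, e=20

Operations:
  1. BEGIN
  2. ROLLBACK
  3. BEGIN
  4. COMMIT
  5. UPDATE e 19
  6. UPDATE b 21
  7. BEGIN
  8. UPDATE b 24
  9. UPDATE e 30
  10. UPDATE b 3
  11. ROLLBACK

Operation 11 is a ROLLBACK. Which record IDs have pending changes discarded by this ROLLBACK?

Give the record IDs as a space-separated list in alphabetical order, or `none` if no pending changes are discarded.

Answer: b e

Derivation:
Initial committed: {b=6, e=20}
Op 1: BEGIN: in_txn=True, pending={}
Op 2: ROLLBACK: discarded pending []; in_txn=False
Op 3: BEGIN: in_txn=True, pending={}
Op 4: COMMIT: merged [] into committed; committed now {b=6, e=20}
Op 5: UPDATE e=19 (auto-commit; committed e=19)
Op 6: UPDATE b=21 (auto-commit; committed b=21)
Op 7: BEGIN: in_txn=True, pending={}
Op 8: UPDATE b=24 (pending; pending now {b=24})
Op 9: UPDATE e=30 (pending; pending now {b=24, e=30})
Op 10: UPDATE b=3 (pending; pending now {b=3, e=30})
Op 11: ROLLBACK: discarded pending ['b', 'e']; in_txn=False
ROLLBACK at op 11 discards: ['b', 'e']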